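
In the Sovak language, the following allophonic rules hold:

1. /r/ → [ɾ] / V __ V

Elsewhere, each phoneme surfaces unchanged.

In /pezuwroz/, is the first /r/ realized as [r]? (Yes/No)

/r/ (between /w/ and /o/): rule 1 targets it, but not between two vowels → unchanged [r].
The actual realization is [r], which matches [r].

Yes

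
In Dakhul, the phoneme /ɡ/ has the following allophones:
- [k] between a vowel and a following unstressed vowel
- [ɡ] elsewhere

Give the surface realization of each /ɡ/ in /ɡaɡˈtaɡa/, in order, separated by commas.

Occurrence 1 (position 1): no conditioning environment matches → elsewhere allophone [ɡ].
Occurrence 2 (position 3): no conditioning environment matches → elsewhere allophone [ɡ].
Occurrence 3 (position 6): between a vowel and a following unstressed vowel → [k].

[ɡ], [ɡ], [k]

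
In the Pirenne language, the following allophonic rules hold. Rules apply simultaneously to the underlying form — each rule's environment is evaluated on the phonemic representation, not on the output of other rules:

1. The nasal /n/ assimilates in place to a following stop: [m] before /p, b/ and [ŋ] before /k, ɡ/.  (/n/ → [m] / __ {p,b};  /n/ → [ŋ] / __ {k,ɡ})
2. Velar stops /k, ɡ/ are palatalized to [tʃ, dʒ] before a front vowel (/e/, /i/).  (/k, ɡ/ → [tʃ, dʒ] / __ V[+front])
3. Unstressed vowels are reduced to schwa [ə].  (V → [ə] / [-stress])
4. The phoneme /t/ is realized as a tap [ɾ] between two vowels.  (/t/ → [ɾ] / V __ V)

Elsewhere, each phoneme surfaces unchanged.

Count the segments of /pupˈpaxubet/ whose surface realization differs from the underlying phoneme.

Segments that undergo a rule: /u/ → [ə] (rule 3); /u/ → [ə] (rule 3); /e/ → [ə] (rule 3).
All other segments surface unchanged.

3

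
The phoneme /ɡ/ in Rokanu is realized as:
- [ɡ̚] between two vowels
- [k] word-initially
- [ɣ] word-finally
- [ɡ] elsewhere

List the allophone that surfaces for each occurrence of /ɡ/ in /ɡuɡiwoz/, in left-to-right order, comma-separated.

Occurrence 1 (position 1): word-initially → [k].
Occurrence 2 (position 3): between two vowels → [ɡ̚].

[k], [ɡ̚]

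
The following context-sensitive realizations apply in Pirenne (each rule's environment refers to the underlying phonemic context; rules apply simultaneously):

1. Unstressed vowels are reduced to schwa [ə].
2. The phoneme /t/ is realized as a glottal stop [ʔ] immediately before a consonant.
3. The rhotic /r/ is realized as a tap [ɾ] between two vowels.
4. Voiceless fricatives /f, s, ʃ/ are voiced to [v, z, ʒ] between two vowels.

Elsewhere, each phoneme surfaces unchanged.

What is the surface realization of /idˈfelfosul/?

[ədˈfelfəzəl]

/i/ meets the environment for rule 1 (in an unstressed syllable) → [ə].
/f/ (between /d/ and /e/): rule 4 targets it, but not between two vowels → unchanged [f].
/e/ (between /f/ and /l/): rule 1 targets it, but not in an unstressed syllable → unchanged [e].
/f/ (between /l/ and /o/): rule 4 targets it, but not between two vowels → unchanged [f].
/o/ (between /f/ and /s/) occurs in an unstressed syllable → [ə] by rule 1.
/s/ (between /o/ and /u/) occurs between two vowels → [z] by rule 4.
/u/ (between /s/ and /l/) occurs in an unstressed syllable → [ə] by rule 1.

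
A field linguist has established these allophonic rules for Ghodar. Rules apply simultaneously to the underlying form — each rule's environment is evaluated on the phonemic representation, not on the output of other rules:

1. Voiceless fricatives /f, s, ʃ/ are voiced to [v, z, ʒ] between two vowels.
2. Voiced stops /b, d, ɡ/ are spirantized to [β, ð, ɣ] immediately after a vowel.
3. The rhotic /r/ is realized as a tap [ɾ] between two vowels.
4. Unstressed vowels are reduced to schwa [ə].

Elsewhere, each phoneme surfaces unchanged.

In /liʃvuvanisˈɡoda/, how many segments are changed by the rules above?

Segments that undergo a rule: /i/ → [ə] (rule 4); /u/ → [ə] (rule 4); /a/ → [ə] (rule 4); /i/ → [ə] (rule 4); /d/ → [ð] (rule 2); /a/ → [ə] (rule 4).
All other segments surface unchanged.

6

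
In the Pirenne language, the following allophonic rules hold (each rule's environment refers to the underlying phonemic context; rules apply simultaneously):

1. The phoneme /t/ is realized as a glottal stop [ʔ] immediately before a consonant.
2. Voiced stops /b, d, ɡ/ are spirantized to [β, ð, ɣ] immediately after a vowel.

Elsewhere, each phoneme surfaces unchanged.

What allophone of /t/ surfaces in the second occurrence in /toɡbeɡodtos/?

[t]

/t/ (between /d/ and /o/): rule 1 targets it, but not immediately before a consonant → unchanged [t].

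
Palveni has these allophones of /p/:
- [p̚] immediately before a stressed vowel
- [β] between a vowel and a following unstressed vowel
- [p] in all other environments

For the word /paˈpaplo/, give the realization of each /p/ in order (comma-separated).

Occurrence 1 (position 1): no conditioning environment matches → elsewhere allophone [p].
Occurrence 2 (position 3): immediately before a stressed vowel → [p̚].
Occurrence 3 (position 5): no conditioning environment matches → elsewhere allophone [p].

[p], [p̚], [p]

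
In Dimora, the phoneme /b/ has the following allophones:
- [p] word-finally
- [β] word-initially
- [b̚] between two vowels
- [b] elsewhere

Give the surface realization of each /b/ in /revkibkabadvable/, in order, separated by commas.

[b], [b̚], [b]

Occurrence 1 (position 6): no conditioning environment matches → elsewhere allophone [b].
Occurrence 2 (position 9): between two vowels → [b̚].
Occurrence 3 (position 14): no conditioning environment matches → elsewhere allophone [b].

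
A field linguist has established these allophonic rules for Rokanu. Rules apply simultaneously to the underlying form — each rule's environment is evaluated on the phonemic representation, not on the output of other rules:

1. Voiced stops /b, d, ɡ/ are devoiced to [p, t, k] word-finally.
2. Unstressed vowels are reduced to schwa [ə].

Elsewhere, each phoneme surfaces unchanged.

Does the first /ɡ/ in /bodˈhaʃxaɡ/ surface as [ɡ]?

/ɡ/ — word-final, word-finally — surfaces as [k] (rule 1).
The actual realization is [k], not [ɡ].

No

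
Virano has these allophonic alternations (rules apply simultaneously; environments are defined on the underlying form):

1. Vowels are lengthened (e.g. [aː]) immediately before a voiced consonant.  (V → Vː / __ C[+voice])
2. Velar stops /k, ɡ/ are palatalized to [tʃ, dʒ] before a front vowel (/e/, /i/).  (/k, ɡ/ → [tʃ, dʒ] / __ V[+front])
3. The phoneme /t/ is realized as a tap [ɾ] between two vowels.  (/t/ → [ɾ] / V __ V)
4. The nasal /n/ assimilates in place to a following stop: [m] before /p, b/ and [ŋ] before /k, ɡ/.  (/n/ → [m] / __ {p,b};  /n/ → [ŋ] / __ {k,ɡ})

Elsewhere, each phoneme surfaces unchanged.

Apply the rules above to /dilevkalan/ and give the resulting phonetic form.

/d/ — not in any rule's target class → [d].
/i/ — between /d/ and /l/, before a voiced consonant — surfaces as [iː] (rule 1).
/l/ (between /i/ and /e/) is unaffected → [l].
/e/ meets the environment for rule 1 (before a voiced consonant) → [eː].
/v/ (between /e/ and /k/) is unaffected → [v].
/k/ — between /v/ and /a/; rule 2 does not apply here → [k].
/a/ (between /k/ and /l/): before a voiced consonant, so rule 1 applies → [aː].
/l/ (between /a/ and /a/) is unaffected → [l].
/a/ (between /l/ and /n/): before a voiced consonant, so rule 1 applies → [aː].
/n/ (word-final) fails the environment for rule 4, so it stays [n].

[diːleːvkaːlaːn]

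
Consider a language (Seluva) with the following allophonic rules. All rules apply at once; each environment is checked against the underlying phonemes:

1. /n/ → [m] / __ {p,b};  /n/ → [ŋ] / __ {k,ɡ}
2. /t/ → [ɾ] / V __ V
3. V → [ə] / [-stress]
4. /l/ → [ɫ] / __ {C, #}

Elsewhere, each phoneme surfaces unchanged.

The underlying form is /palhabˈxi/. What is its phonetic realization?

/a/ (between /p/ and /l/) occurs in an unstressed syllable → [ə] by rule 3.
/l/ — between /a/ and /h/, word-finally or immediately before a consonant — surfaces as [ɫ] (rule 4).
/a/ (between /h/ and /b/): in an unstressed syllable, so rule 3 applies → [ə].
/i/ (word-final) is in the target of rule 3 but the environment (in an unstressed syllable) is not met → [i].

[pəɫhəbˈxi]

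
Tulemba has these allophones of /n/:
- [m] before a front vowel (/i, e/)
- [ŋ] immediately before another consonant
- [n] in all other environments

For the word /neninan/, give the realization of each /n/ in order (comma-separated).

Occurrence 1 (position 1): before a front vowel (/i, e/) → [m].
Occurrence 2 (position 3): before a front vowel (/i, e/) → [m].
Occurrence 3 (position 5): no conditioning environment matches → elsewhere allophone [n].
Occurrence 4 (position 7): no conditioning environment matches → elsewhere allophone [n].

[m], [m], [n], [n]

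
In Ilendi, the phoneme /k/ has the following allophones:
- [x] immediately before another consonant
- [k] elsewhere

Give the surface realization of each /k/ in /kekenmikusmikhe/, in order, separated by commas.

[k], [k], [k], [x]

Occurrence 1 (position 1): no conditioning environment matches → elsewhere allophone [k].
Occurrence 2 (position 3): no conditioning environment matches → elsewhere allophone [k].
Occurrence 3 (position 8): no conditioning environment matches → elsewhere allophone [k].
Occurrence 4 (position 13): immediately before another consonant → [x].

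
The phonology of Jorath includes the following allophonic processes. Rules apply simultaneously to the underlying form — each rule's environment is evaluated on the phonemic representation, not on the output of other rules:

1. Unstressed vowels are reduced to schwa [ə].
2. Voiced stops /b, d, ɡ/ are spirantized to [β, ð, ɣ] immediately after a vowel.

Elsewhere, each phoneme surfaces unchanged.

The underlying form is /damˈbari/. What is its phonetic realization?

[dəmˈbarə]

/d/ (word-initial) fails the environment for rule 2, so it stays [d].
/a/ (between /d/ and /m/): in an unstressed syllable, so rule 1 applies → [ə].
/m/ (between /a/ and /b/): no rule targets it → [m].
/b/ (between /m/ and /a/) is in the target of rule 2 but the environment (immediately after a vowel) is not met → [b].
/a/ (between /b/ and /r/) fails the environment for rule 1, so it stays [a].
/r/ — not in any rule's target class → [r].
/i/ (word-final): in an unstressed syllable, so rule 1 applies → [ə].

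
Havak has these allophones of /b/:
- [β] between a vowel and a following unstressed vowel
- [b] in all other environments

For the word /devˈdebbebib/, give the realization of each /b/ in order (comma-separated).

[b], [b], [β], [b]

Occurrence 1 (position 6): no conditioning environment matches → elsewhere allophone [b].
Occurrence 2 (position 7): no conditioning environment matches → elsewhere allophone [b].
Occurrence 3 (position 9): between a vowel and a following unstressed vowel → [β].
Occurrence 4 (position 11): no conditioning environment matches → elsewhere allophone [b].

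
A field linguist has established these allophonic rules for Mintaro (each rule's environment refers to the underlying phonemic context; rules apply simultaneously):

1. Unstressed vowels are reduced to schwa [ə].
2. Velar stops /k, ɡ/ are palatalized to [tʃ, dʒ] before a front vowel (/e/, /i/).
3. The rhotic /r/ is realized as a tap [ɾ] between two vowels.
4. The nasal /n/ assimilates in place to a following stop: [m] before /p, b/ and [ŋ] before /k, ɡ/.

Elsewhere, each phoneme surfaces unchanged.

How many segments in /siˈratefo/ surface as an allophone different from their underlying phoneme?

4

Segments that undergo a rule: /i/ → [ə] (rule 1); /r/ → [ɾ] (rule 3); /e/ → [ə] (rule 1); /o/ → [ə] (rule 1).
All other segments surface unchanged.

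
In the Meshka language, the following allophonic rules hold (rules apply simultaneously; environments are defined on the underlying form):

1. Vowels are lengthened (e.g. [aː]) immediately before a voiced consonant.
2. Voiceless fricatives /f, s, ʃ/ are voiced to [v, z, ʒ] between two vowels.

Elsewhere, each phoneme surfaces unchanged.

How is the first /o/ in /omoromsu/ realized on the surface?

[oː]

/o/ (word-initial) occurs before a voiced consonant → [oː] by rule 1.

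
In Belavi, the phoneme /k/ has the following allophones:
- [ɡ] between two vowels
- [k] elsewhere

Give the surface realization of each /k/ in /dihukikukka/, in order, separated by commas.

Occurrence 1 (position 5): between two vowels → [ɡ].
Occurrence 2 (position 7): between two vowels → [ɡ].
Occurrence 3 (position 9): no conditioning environment matches → elsewhere allophone [k].
Occurrence 4 (position 10): no conditioning environment matches → elsewhere allophone [k].

[ɡ], [ɡ], [k], [k]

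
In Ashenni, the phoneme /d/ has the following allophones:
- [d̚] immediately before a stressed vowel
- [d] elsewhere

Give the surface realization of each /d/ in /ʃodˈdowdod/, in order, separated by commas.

Occurrence 1 (position 3): no conditioning environment matches → elsewhere allophone [d].
Occurrence 2 (position 4): immediately before a stressed vowel → [d̚].
Occurrence 3 (position 7): no conditioning environment matches → elsewhere allophone [d].
Occurrence 4 (position 9): no conditioning environment matches → elsewhere allophone [d].

[d], [d̚], [d], [d]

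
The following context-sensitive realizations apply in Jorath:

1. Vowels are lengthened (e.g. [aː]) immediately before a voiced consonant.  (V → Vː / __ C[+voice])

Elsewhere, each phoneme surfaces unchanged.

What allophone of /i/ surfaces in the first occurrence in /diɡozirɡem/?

[iː]

Rule 1 applies to /i/ (between /d/ and /ɡ/: before a voiced consonant) → [iː].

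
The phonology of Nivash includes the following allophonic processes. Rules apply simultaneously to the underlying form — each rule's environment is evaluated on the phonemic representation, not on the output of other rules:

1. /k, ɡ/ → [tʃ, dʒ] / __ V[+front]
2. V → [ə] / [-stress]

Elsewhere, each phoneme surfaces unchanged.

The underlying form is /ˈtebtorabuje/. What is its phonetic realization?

/t/ stays [t].
/e/ (between /t/ and /b/) fails the environment for rule 2, so it stays [e].
/b/ stays [b].
/t/ (between /b/ and /o/) is unaffected → [t].
/o/ — between /t/ and /r/, in an unstressed syllable — surfaces as [ə] (rule 2).
/r/ (between /o/ and /a/): no rule targets it → [r].
/a/ meets the environment for rule 2 (in an unstressed syllable) → [ə].
/b/ (between /a/ and /u/): no rule targets it → [b].
/u/ — between /b/ and /j/, in an unstressed syllable — surfaces as [ə] (rule 2).
/j/ (between /u/ and /e/): no rule targets it → [j].
/e/ (word-final): in an unstressed syllable, so rule 2 applies → [ə].

[ˈtebtərəbəjə]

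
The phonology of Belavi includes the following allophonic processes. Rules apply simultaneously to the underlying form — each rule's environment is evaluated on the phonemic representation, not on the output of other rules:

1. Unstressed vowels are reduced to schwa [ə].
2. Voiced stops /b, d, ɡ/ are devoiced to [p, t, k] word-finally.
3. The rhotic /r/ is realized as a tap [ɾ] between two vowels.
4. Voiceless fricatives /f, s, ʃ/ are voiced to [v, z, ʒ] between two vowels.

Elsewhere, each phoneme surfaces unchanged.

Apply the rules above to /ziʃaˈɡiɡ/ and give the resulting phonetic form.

/i/ (between /z/ and /ʃ/) occurs in an unstressed syllable → [ə] by rule 1.
/ʃ/ (between /i/ and /a/): between two vowels, so rule 4 applies → [ʒ].
/a/ — between /ʃ/ and /ɡ/, in an unstressed syllable — surfaces as [ə] (rule 1).
/ɡ/ (between /a/ and /i/) fails the environment for rule 2, so it stays [ɡ].
/i/ — between /ɡ/ and /ɡ/; rule 1 does not apply here → [i].
/ɡ/ (word-final): word-finally, so rule 2 applies → [k].

[zəʒəˈɡik]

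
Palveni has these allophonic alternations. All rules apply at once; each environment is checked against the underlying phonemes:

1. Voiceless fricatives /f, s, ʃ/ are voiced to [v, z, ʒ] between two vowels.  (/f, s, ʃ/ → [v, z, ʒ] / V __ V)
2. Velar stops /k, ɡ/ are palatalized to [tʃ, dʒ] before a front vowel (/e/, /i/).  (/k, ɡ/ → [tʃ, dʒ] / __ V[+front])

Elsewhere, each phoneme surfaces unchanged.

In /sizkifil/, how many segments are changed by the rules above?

2

Segments that undergo a rule: /k/ → [tʃ] (rule 2); /f/ → [v] (rule 1).
All other segments surface unchanged.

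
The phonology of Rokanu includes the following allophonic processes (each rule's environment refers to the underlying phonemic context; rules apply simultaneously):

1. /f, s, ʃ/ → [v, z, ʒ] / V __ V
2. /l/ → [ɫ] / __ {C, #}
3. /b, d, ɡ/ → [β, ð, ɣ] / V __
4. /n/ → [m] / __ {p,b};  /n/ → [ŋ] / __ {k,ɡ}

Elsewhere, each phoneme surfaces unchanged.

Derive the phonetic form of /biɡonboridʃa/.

[biɣomboriðʃa]

/b/ (word-initial): rule 3 targets it, but not immediately after a vowel → unchanged [b].
/i/ — not in any rule's target class → [i].
/ɡ/ (between /i/ and /o/): immediately after a vowel, so rule 3 applies → [ɣ].
/o/ — not in any rule's target class → [o].
/n/ — between /o/ and /b/, before a labial or velar stop — surfaces as [m] (rule 4).
/b/ — between /n/ and /o/; rule 3 does not apply here → [b].
/o/ (between /b/ and /r/): no rule targets it → [o].
/r/ — not in any rule's target class → [r].
/i/ stays [i].
/d/ (between /i/ and /ʃ/) occurs immediately after a vowel → [ð] by rule 3.
/ʃ/ (between /d/ and /a/) is in the target of rule 1 but the environment (between two vowels) is not met → [ʃ].
/a/ (word-final): no rule targets it → [a].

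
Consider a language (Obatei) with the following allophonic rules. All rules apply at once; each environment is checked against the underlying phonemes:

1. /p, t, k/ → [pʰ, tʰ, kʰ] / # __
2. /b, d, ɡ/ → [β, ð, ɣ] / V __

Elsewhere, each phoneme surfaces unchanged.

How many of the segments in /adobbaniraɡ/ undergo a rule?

3

Segments that undergo a rule: /d/ → [ð] (rule 2); /b/ → [β] (rule 2); /ɡ/ → [ɣ] (rule 2).
All other segments surface unchanged.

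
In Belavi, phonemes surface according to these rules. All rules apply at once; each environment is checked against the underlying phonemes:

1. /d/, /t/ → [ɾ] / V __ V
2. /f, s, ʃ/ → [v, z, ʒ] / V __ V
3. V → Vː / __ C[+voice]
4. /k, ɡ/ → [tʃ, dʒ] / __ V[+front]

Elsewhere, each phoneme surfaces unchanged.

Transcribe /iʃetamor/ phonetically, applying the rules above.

[iʒeɾaːmoːr]

/i/ (word-initial): rule 3 targets it, but not before a voiced consonant → unchanged [i].
/ʃ/ (between /i/ and /e/): between two vowels, so rule 2 applies → [ʒ].
/e/ (between /ʃ/ and /t/): rule 3 targets it, but not before a voiced consonant → unchanged [e].
/t/ meets the environment for rule 1 (between two vowels) → [ɾ].
/a/ (between /t/ and /m/) occurs before a voiced consonant → [aː] by rule 3.
/m/ — not in any rule's target class → [m].
/o/ — between /m/ and /r/, before a voiced consonant — surfaces as [oː] (rule 3).
/r/ — not in any rule's target class → [r].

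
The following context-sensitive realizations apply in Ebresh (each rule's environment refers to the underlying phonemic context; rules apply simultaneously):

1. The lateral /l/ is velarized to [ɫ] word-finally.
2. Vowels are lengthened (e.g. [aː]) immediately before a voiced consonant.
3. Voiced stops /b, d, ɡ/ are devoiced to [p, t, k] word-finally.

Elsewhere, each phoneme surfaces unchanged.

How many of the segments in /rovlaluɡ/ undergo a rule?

Segments that undergo a rule: /o/ → [oː] (rule 2); /a/ → [aː] (rule 2); /u/ → [uː] (rule 2); /ɡ/ → [k] (rule 3).
All other segments surface unchanged.

4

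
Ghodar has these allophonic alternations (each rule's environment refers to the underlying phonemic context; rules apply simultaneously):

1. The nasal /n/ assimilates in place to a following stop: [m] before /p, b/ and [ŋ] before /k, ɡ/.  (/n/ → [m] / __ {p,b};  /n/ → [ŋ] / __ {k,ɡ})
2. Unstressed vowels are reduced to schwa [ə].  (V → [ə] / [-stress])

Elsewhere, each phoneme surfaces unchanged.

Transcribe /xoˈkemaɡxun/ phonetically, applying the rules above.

/x/ (word-initial): no rule targets it → [x].
/o/ meets the environment for rule 2 (in an unstressed syllable) → [ə].
/k/ (between /o/ and /e/) is unaffected → [k].
/e/ (between /k/ and /m/) is in the target of rule 2 but the environment (in an unstressed syllable) is not met → [e].
/m/ stays [m].
/a/ (between /m/ and /ɡ/) occurs in an unstressed syllable → [ə] by rule 2.
/ɡ/ stays [ɡ].
/x/ stays [x].
Rule 2 applies to /u/ (between /x/ and /n/: in an unstressed syllable) → [ə].
/n/ (word-final): rule 1 targets it, but not before a labial or velar stop → unchanged [n].

[xəˈkeməɡxən]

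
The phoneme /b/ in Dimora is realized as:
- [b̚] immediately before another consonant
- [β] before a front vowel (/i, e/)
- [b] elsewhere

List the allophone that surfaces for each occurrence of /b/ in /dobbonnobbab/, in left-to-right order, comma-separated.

Occurrence 1 (position 3): immediately before another consonant → [b̚].
Occurrence 2 (position 4): no conditioning environment matches → elsewhere allophone [b].
Occurrence 3 (position 9): immediately before another consonant → [b̚].
Occurrence 4 (position 10): no conditioning environment matches → elsewhere allophone [b].
Occurrence 5 (position 12): no conditioning environment matches → elsewhere allophone [b].

[b̚], [b], [b̚], [b], [b]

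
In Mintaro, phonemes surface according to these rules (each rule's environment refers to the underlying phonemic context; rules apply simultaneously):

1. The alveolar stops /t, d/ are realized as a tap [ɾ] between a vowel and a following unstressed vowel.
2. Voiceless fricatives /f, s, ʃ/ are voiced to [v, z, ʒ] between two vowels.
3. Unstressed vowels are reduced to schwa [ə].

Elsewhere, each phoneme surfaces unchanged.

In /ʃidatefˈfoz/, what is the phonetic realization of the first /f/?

[f]

/f/ (between /e/ and /f/) fails the environment for rule 2, so it stays [f].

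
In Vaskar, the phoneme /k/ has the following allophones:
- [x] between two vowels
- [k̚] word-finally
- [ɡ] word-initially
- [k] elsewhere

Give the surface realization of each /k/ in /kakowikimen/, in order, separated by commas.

[ɡ], [x], [x]

Occurrence 1 (position 1): word-initially → [ɡ].
Occurrence 2 (position 3): between two vowels → [x].
Occurrence 3 (position 7): between two vowels → [x].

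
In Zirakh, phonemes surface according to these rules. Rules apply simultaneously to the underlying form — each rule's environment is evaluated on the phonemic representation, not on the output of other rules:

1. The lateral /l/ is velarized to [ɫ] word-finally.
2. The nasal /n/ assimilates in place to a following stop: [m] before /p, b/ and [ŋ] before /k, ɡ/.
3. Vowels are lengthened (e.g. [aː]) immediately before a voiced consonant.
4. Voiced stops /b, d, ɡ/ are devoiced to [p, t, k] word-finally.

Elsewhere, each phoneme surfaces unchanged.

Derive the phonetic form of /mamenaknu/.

Rule 3 applies to /a/ (between /m/ and /m/: before a voiced consonant) → [aː].
Rule 3 applies to /e/ (between /m/ and /n/: before a voiced consonant) → [eː].
/n/ (between /e/ and /a/) is in the target of rule 2 but the environment (before a labial or velar stop) is not met → [n].
/a/ (between /n/ and /k/) is in the target of rule 3 but the environment (before a voiced consonant) is not met → [a].
/n/ — between /k/ and /u/; rule 2 does not apply here → [n].
/u/ — word-final; rule 3 does not apply here → [u].

[maːmeːnaknu]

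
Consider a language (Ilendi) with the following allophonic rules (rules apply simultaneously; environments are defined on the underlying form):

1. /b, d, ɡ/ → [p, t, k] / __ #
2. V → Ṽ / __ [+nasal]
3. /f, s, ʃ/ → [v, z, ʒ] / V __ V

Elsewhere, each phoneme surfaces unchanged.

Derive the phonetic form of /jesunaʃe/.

[jezũnaʒe]

/j/ (word-initial): no rule targets it → [j].
/e/ (between /j/ and /s/) fails the environment for rule 2, so it stays [e].
/s/ meets the environment for rule 3 (between two vowels) → [z].
/u/ — between /s/ and /n/, before a nasal consonant — surfaces as [ũ] (rule 2).
/n/ (between /u/ and /a/): no rule targets it → [n].
/a/ (between /n/ and /ʃ/): rule 2 targets it, but not before a nasal consonant → unchanged [a].
/ʃ/ (between /a/ and /e/): between two vowels, so rule 3 applies → [ʒ].
/e/ — word-final; rule 2 does not apply here → [e].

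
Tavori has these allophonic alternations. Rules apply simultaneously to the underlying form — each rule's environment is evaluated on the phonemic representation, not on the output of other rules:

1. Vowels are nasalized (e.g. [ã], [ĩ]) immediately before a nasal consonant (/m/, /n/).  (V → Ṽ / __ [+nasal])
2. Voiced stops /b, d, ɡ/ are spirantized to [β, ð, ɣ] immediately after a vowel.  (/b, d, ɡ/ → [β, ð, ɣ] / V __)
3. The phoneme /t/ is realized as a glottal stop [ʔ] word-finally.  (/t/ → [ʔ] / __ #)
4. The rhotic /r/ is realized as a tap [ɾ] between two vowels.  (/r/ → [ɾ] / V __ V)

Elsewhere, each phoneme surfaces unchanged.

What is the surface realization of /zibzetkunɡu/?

[ziβzetkũnɡu]

/z/ stays [z].
/i/ (between /z/ and /b/) fails the environment for rule 1, so it stays [i].
Rule 2 applies to /b/ (between /i/ and /z/: immediately after a vowel) → [β].
/z/ (between /b/ and /e/) is unaffected → [z].
/e/ (between /z/ and /t/) is in the target of rule 1 but the environment (before a nasal consonant) is not met → [e].
/t/ (between /e/ and /k/) is in the target of rule 3 but the environment (word-finally) is not met → [t].
/k/ — not in any rule's target class → [k].
Rule 1 applies to /u/ (between /k/ and /n/: before a nasal consonant) → [ũ].
/n/ (between /u/ and /ɡ/): no rule targets it → [n].
/ɡ/ (between /n/ and /u/): rule 2 targets it, but not immediately after a vowel → unchanged [ɡ].
/u/ (word-final) is in the target of rule 1 but the environment (before a nasal consonant) is not met → [u].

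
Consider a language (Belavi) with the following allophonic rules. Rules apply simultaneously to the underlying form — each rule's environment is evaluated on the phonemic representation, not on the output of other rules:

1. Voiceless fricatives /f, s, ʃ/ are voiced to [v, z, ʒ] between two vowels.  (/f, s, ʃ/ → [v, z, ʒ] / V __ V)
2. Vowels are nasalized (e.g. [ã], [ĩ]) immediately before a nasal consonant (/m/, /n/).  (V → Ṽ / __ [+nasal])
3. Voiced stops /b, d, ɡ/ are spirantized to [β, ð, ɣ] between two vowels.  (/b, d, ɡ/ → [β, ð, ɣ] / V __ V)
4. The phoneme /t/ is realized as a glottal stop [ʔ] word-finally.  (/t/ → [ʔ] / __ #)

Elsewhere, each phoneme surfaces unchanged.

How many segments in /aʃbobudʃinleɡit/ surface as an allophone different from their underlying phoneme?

4

Segments that undergo a rule: /b/ → [β] (rule 3); /i/ → [ĩ] (rule 2); /ɡ/ → [ɣ] (rule 3); /t/ → [ʔ] (rule 4).
All other segments surface unchanged.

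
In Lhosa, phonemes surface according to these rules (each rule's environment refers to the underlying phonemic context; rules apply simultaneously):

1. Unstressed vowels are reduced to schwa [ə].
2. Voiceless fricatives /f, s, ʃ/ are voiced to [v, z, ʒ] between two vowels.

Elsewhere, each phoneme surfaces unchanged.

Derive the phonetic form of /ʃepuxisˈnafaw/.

/ʃ/ (word-initial) fails the environment for rule 2, so it stays [ʃ].
Rule 1 applies to /e/ (between /ʃ/ and /p/: in an unstressed syllable) → [ə].
/p/ (between /e/ and /u/): no rule targets it → [p].
Rule 1 applies to /u/ (between /p/ and /x/: in an unstressed syllable) → [ə].
/x/ stays [x].
/i/ meets the environment for rule 1 (in an unstressed syllable) → [ə].
/s/ (between /i/ and /n/) fails the environment for rule 2, so it stays [s].
/n/ (between /s/ and /a/) is unaffected → [n].
/a/ (between /n/ and /f/) is in the target of rule 1 but the environment (in an unstressed syllable) is not met → [a].
/f/ (between /a/ and /a/) occurs between two vowels → [v] by rule 2.
Rule 1 applies to /a/ (between /f/ and /w/: in an unstressed syllable) → [ə].
/w/ (word-final): no rule targets it → [w].

[ʃəpəxəsˈnavəw]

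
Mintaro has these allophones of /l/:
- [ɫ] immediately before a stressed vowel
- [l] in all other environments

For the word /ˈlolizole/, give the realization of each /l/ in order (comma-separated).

Occurrence 1 (position 1): immediately before a stressed vowel → [ɫ].
Occurrence 2 (position 3): no conditioning environment matches → elsewhere allophone [l].
Occurrence 3 (position 7): no conditioning environment matches → elsewhere allophone [l].

[ɫ], [l], [l]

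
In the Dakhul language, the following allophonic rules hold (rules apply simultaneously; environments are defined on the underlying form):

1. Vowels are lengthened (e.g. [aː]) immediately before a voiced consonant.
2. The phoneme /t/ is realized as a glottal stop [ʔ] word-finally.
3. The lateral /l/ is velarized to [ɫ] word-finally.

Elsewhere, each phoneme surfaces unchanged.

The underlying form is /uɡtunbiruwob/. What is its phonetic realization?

[uːɡtuːnbiːruːwoːb]

/u/ (word-initial) occurs before a voiced consonant → [uː] by rule 1.
/t/ — between /ɡ/ and /u/; rule 2 does not apply here → [t].
Rule 1 applies to /u/ (between /t/ and /n/: before a voiced consonant) → [uː].
/i/ meets the environment for rule 1 (before a voiced consonant) → [iː].
/u/ — between /r/ and /w/, before a voiced consonant — surfaces as [uː] (rule 1).
/o/ (between /w/ and /b/) occurs before a voiced consonant → [oː] by rule 1.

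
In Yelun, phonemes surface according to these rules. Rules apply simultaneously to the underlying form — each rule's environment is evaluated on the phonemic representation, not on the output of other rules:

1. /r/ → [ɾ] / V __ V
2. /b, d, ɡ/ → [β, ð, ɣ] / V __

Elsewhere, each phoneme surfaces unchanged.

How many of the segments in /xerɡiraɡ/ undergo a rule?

Segments that undergo a rule: /r/ → [ɾ] (rule 1); /ɡ/ → [ɣ] (rule 2).
All other segments surface unchanged.

2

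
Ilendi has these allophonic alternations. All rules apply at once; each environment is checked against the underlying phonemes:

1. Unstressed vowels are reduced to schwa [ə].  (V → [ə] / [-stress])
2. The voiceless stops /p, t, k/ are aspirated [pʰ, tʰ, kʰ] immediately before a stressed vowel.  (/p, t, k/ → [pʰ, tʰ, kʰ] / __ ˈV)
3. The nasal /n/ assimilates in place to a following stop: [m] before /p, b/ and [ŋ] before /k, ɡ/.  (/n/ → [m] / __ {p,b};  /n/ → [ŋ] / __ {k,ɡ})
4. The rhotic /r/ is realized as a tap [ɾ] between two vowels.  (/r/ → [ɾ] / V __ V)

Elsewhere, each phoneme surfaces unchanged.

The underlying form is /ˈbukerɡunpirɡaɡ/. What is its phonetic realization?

[ˈbukərɡəmpərɡəɡ]

/u/ — between /b/ and /k/; rule 1 does not apply here → [u].
/k/ — between /u/ and /e/; rule 2 does not apply here → [k].
/e/ (between /k/ and /r/) occurs in an unstressed syllable → [ə] by rule 1.
/r/ (between /e/ and /ɡ/) fails the environment for rule 4, so it stays [r].
/u/ (between /ɡ/ and /n/): in an unstressed syllable, so rule 1 applies → [ə].
/n/ meets the environment for rule 3 (before a labial or velar stop) → [m].
/p/ (between /n/ and /i/): rule 2 targets it, but not immediately before a stressed vowel → unchanged [p].
/i/ meets the environment for rule 1 (in an unstressed syllable) → [ə].
/r/ (between /i/ and /ɡ/) is in the target of rule 4 but the environment (between two vowels) is not met → [r].
Rule 1 applies to /a/ (between /ɡ/ and /ɡ/: in an unstressed syllable) → [ə].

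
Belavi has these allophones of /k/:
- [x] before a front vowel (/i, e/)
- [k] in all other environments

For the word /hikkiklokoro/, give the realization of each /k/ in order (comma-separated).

Occurrence 1 (position 3): no conditioning environment matches → elsewhere allophone [k].
Occurrence 2 (position 4): before a front vowel (/i, e/) → [x].
Occurrence 3 (position 6): no conditioning environment matches → elsewhere allophone [k].
Occurrence 4 (position 9): no conditioning environment matches → elsewhere allophone [k].

[k], [x], [k], [k]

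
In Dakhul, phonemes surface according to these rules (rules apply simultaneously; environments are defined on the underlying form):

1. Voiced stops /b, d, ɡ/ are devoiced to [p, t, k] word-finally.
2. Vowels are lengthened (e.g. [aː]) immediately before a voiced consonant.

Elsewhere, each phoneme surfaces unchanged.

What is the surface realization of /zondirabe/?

/z/ — not in any rule's target class → [z].
/o/ (between /z/ and /n/): before a voiced consonant, so rule 2 applies → [oː].
/n/ (between /o/ and /d/) is unaffected → [n].
/d/ (between /n/ and /i/) fails the environment for rule 1, so it stays [d].
/i/ — between /d/ and /r/, before a voiced consonant — surfaces as [iː] (rule 2).
/r/ stays [r].
/a/ — between /r/ and /b/, before a voiced consonant — surfaces as [aː] (rule 2).
/b/ (between /a/ and /e/) is in the target of rule 1 but the environment (word-finally) is not met → [b].
/e/ (word-final): rule 2 targets it, but not before a voiced consonant → unchanged [e].

[zoːndiːraːbe]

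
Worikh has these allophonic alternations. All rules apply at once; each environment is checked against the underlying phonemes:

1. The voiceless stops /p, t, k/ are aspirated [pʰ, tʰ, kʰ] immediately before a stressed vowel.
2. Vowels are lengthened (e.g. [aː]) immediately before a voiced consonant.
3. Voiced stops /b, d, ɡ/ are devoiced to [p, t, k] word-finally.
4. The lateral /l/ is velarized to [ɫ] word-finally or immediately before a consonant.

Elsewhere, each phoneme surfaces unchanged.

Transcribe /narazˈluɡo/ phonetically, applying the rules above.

Rule 2 applies to /a/ (between /n/ and /r/: before a voiced consonant) → [aː].
/a/ (between /r/ and /z/) occurs before a voiced consonant → [aː] by rule 2.
/l/ (between /z/ and /u/): rule 4 targets it, but not word-finally or immediately before a consonant → unchanged [l].
/u/ meets the environment for rule 2 (before a voiced consonant) → [uː].
/ɡ/ (between /u/ and /o/) is in the target of rule 3 but the environment (word-finally) is not met → [ɡ].
/o/ (word-final) is in the target of rule 2 but the environment (before a voiced consonant) is not met → [o].

[naːraːzˈluːɡo]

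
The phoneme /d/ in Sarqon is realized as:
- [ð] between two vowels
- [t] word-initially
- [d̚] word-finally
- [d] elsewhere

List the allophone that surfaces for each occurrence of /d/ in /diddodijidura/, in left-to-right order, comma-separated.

Occurrence 1 (position 1): word-initially → [t].
Occurrence 2 (position 3): no conditioning environment matches → elsewhere allophone [d].
Occurrence 3 (position 4): no conditioning environment matches → elsewhere allophone [d].
Occurrence 4 (position 6): between two vowels → [ð].
Occurrence 5 (position 10): between two vowels → [ð].

[t], [d], [d], [ð], [ð]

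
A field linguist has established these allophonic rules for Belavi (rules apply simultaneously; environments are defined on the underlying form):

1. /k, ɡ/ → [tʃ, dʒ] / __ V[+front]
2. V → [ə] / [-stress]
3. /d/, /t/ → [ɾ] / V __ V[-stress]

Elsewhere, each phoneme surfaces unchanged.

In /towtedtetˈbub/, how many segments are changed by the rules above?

Segments that undergo a rule: /o/ → [ə] (rule 2); /e/ → [ə] (rule 2); /e/ → [ə] (rule 2).
All other segments surface unchanged.

3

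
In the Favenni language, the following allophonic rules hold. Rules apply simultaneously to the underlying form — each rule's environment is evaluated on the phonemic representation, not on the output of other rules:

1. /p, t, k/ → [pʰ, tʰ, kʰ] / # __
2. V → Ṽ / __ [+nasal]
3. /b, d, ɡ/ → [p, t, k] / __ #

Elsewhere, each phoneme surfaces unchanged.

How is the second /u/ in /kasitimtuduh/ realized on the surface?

/u/ (between /d/ and /h/) is in the target of rule 2 but the environment (before a nasal consonant) is not met → [u].

[u]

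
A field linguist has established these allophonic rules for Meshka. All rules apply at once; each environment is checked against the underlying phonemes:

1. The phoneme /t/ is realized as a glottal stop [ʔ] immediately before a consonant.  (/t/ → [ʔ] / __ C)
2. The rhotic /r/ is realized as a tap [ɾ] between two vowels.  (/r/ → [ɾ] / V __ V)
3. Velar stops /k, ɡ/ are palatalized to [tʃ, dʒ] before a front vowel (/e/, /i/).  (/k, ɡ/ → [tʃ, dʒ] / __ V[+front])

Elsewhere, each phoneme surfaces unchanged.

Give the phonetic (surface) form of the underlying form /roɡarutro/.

[roɡaɾuʔro]

/r/ — word-initial; rule 2 does not apply here → [r].
/ɡ/ — between /o/ and /a/; rule 3 does not apply here → [ɡ].
/r/ (between /a/ and /u/) occurs between two vowels → [ɾ] by rule 2.
/t/ meets the environment for rule 1 (immediately before a consonant) → [ʔ].
/r/ — between /t/ and /o/; rule 2 does not apply here → [r].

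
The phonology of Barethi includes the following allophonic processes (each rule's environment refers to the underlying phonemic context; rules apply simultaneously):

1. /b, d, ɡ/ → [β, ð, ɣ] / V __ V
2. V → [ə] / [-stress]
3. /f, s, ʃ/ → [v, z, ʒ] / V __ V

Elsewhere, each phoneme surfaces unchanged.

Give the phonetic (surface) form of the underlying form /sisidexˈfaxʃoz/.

[səzəðəxˈfaxʃəz]

/s/ (word-initial): rule 3 targets it, but not between two vowels → unchanged [s].
Rule 2 applies to /i/ (between /s/ and /s/: in an unstressed syllable) → [ə].
/s/ — between /i/ and /i/, between two vowels — surfaces as [z] (rule 3).
/i/ (between /s/ and /d/): in an unstressed syllable, so rule 2 applies → [ə].
/d/ (between /i/ and /e/) occurs between two vowels → [ð] by rule 1.
/e/ — between /d/ and /x/, in an unstressed syllable — surfaces as [ə] (rule 2).
/x/ — not in any rule's target class → [x].
/f/ (between /x/ and /a/) is in the target of rule 3 but the environment (between two vowels) is not met → [f].
/a/ (between /f/ and /x/) is in the target of rule 2 but the environment (in an unstressed syllable) is not met → [a].
/x/ (between /a/ and /ʃ/) is unaffected → [x].
/ʃ/ — between /x/ and /o/; rule 3 does not apply here → [ʃ].
/o/ — between /ʃ/ and /z/, in an unstressed syllable — surfaces as [ə] (rule 2).
/z/ — not in any rule's target class → [z].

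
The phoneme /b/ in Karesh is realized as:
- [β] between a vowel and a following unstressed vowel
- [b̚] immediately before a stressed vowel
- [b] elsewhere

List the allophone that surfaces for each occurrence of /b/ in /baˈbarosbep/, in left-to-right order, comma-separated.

Occurrence 1 (position 1): no conditioning environment matches → elsewhere allophone [b].
Occurrence 2 (position 3): immediately before a stressed vowel → [b̚].
Occurrence 3 (position 8): no conditioning environment matches → elsewhere allophone [b].

[b], [b̚], [b]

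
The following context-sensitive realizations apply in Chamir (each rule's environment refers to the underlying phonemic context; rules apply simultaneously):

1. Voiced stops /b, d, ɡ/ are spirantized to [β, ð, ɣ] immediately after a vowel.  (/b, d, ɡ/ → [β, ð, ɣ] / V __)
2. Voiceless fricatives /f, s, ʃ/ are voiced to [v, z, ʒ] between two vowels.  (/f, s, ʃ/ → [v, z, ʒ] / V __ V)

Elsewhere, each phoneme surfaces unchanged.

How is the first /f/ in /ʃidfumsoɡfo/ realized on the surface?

[f]

/f/ (between /d/ and /u/) is in the target of rule 2 but the environment (between two vowels) is not met → [f].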